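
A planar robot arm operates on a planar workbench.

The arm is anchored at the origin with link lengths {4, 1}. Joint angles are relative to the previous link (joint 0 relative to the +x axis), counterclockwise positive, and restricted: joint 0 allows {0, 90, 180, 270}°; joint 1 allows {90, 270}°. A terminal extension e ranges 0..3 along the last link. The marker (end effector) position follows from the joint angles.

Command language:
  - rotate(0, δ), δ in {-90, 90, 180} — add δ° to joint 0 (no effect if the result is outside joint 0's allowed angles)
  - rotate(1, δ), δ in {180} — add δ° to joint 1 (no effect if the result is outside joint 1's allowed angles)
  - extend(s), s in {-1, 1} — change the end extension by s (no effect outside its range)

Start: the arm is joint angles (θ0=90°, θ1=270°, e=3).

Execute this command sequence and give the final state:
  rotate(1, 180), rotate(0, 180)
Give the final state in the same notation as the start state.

from: joint angles (θ0=90°, θ1=270°, e=3)
step 1 (rotate(1, 180)): joint angles (θ0=90°, θ1=90°, e=3)
step 2 (rotate(0, 180)): joint angles (θ0=270°, θ1=90°, e=3)

joint angles (θ0=270°, θ1=90°, e=3)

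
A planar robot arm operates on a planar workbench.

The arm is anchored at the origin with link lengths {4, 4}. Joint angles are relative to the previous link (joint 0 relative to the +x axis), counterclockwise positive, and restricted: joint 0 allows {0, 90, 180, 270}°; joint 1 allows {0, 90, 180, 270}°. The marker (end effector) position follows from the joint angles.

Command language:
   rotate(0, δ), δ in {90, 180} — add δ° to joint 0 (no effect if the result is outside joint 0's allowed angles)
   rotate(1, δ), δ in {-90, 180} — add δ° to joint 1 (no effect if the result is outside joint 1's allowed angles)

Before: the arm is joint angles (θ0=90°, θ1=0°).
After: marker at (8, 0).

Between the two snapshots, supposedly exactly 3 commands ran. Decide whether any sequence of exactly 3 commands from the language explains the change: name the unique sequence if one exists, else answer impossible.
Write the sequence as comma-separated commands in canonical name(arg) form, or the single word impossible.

rotate(0, 90), rotate(0, 90), rotate(0, 90)

t0: joint angles (θ0=90°, θ1=0°)
t=1 rotate(0, 90) ⇒ joint angles (θ0=180°, θ1=0°)
t=2 rotate(0, 90) ⇒ joint angles (θ0=270°, θ1=0°)
t=3 rotate(0, 90) ⇒ joint angles (θ0=0°, θ1=0°)
no rival 3-sequence matches.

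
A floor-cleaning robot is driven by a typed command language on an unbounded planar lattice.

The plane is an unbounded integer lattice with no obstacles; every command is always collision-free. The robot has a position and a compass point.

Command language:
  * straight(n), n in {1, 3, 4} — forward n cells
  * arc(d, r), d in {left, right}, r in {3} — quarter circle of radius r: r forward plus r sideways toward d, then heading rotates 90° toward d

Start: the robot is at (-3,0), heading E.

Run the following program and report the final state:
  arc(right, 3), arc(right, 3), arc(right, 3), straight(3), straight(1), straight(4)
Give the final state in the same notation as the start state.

initial: at (-3,0), heading E
[1] after arc(right, 3): at (0,-3), heading S
[2] after arc(right, 3): at (-3,-6), heading W
[3] after arc(right, 3): at (-6,-3), heading N
[4] after straight(3): at (-6,0), heading N
[5] after straight(1): at (-6,1), heading N
[6] after straight(4): at (-6,5), heading N

at (-6,5), heading N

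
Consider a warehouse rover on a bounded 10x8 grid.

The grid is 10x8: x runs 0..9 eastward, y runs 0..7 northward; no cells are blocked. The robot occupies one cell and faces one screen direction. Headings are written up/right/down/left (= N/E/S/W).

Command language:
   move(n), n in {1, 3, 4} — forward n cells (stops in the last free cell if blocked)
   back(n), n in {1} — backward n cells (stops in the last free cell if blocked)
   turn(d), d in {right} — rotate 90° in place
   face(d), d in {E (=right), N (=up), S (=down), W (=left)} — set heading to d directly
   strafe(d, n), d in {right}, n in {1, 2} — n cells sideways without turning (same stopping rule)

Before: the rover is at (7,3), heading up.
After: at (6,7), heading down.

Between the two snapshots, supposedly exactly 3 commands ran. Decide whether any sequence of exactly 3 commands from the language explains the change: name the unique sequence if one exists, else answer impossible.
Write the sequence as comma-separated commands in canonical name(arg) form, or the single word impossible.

key: order matters: swapping move(4) and strafe(right, 1) lands elsewhere
initial: at (7,3), heading up
step 1 (move(4)): at (7,7), heading up
step 2 (face(S)): at (7,7), heading down
step 3 (strafe(right, 1)): at (6,7), heading down
no rival 3-sequence matches.

move(4), face(S), strafe(right, 1)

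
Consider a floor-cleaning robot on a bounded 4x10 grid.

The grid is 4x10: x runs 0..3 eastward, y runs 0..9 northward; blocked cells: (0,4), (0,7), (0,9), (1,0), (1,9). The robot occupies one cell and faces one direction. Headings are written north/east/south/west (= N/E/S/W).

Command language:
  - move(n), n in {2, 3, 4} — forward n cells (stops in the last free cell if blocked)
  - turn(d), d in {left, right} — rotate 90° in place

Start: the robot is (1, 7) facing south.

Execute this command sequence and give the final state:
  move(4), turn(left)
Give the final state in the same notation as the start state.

t0: (1, 7) facing south
1. move(4) → (1, 3) facing south
2. turn(left) → (1, 3) facing east

(1, 3) facing east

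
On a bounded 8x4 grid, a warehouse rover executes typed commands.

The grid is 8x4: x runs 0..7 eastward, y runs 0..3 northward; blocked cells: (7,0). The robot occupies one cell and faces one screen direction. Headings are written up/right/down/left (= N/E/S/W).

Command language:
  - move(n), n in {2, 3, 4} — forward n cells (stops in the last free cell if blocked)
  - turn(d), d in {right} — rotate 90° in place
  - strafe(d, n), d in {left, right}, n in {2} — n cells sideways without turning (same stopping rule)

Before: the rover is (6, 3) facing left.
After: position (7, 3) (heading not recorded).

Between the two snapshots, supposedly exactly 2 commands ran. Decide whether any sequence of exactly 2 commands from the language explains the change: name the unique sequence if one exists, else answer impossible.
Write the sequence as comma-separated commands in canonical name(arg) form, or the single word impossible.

key: running strafe(right, 2) before turn(right) would end elsewhere — order is forced
begin: (6, 3) facing left
step 1 (turn(right)): (6, 3) facing up
step 2 (strafe(right, 2)): (7, 3) facing up
no rival 2-sequence matches.

turn(right), strafe(right, 2)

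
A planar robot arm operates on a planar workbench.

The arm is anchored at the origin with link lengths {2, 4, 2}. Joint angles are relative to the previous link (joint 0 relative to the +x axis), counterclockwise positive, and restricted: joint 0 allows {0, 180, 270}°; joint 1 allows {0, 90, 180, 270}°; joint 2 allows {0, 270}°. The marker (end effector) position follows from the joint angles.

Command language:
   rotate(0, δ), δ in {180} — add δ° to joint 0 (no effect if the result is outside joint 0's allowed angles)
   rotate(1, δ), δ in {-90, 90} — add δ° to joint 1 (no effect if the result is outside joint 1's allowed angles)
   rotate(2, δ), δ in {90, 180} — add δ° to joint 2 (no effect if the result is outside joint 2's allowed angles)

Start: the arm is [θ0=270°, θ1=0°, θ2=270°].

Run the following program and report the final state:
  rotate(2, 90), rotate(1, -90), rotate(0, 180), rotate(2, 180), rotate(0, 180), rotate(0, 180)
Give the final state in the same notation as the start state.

[θ0=270°, θ1=270°, θ2=0°]

t0: [θ0=270°, θ1=0°, θ2=270°]
t=1 rotate(2, 90) ⇒ [θ0=270°, θ1=0°, θ2=0°]
t=2 rotate(1, -90) ⇒ [θ0=270°, θ1=270°, θ2=0°]
t=3 rotate(0, 180) ⇒ [θ0=270°, θ1=270°, θ2=0°]
t=4 rotate(2, 180) ⇒ [θ0=270°, θ1=270°, θ2=0°]
t=5 rotate(0, 180) ⇒ [θ0=270°, θ1=270°, θ2=0°]
t=6 rotate(0, 180) ⇒ [θ0=270°, θ1=270°, θ2=0°]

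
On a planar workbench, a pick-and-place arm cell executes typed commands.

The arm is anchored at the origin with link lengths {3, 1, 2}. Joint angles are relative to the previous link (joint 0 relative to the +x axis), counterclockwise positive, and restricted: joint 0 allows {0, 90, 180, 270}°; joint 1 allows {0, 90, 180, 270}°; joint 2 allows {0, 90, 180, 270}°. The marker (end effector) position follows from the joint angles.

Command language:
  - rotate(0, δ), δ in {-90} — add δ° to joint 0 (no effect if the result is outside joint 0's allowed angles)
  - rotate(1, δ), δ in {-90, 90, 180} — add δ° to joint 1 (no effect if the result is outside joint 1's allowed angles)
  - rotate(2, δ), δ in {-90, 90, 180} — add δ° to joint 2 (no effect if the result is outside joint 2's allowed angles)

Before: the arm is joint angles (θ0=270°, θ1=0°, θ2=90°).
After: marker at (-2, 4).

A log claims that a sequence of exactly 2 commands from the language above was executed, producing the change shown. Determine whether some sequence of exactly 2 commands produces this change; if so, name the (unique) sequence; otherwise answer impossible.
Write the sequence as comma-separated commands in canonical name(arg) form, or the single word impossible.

rotate(0, -90), rotate(0, -90)

initial: joint angles (θ0=270°, θ1=0°, θ2=90°)
t=1 rotate(0, -90) ⇒ joint angles (θ0=180°, θ1=0°, θ2=90°)
t=2 rotate(0, -90) ⇒ joint angles (θ0=90°, θ1=0°, θ2=90°)
all 49 alternatives checked — unique.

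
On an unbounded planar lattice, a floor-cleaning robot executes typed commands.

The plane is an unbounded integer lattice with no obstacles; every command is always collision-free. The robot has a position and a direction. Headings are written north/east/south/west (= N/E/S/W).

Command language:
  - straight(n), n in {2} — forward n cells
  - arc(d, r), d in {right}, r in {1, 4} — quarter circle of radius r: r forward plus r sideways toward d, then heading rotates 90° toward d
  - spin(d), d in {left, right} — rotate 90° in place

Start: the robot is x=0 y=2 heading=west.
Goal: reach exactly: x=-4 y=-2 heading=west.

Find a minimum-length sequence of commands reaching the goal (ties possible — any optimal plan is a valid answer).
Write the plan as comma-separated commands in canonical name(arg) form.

spin(left), arc(right, 4)

initial: x=0 y=2 heading=west
[1] after spin(left): x=0 y=2 heading=south
[2] after arc(right, 4): x=-4 y=-2 heading=west
shorter routes all fall short; 2 is best.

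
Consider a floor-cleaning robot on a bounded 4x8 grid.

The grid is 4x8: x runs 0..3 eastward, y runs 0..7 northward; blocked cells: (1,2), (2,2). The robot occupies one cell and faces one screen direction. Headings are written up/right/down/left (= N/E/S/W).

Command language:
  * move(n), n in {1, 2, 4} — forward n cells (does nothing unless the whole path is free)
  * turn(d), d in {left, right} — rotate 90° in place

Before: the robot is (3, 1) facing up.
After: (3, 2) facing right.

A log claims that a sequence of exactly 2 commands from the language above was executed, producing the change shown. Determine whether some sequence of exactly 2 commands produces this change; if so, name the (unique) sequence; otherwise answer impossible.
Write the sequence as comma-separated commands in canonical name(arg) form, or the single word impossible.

move(1), turn(right)

key: cell and facing (now E) both changed — the 2 commands mix motion and turning
begin: (3, 1) facing up
[1] after move(1): (3, 2) facing up
[2] after turn(right): (3, 2) facing right
no other 2-command option fits: unique.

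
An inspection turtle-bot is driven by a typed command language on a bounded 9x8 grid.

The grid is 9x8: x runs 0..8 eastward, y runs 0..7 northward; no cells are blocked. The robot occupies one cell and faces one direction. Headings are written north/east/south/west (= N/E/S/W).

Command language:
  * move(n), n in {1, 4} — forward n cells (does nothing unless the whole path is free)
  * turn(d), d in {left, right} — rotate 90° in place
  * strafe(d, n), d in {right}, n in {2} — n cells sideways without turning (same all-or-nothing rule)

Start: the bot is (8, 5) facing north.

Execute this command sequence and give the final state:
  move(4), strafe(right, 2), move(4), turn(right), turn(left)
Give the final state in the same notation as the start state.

(8, 5) facing north

t0: (8, 5) facing north
step 1 (move(4)): (8, 5) facing north
step 2 (strafe(right, 2)): (8, 5) facing north
step 3 (move(4)): (8, 5) facing north
step 4 (turn(right)): (8, 5) facing east
step 5 (turn(left)): (8, 5) facing north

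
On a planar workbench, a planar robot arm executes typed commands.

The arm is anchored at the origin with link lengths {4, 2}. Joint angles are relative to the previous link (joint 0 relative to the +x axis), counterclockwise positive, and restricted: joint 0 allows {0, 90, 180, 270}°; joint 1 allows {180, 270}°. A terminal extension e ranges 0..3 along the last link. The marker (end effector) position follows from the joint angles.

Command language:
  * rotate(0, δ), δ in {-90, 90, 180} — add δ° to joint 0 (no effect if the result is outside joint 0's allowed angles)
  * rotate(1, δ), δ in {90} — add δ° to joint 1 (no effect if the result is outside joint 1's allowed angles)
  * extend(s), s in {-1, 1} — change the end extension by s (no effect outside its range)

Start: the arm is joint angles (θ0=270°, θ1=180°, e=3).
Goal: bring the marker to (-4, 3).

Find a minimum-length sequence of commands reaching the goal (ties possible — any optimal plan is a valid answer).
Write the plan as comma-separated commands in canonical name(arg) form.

rotate(0, -90), extend(-1), extend(-1), rotate(1, 90)

from: joint angles (θ0=270°, θ1=180°, e=3)
step 1 (rotate(0, -90)): joint angles (θ0=180°, θ1=180°, e=3)
step 2 (extend(-1)): joint angles (θ0=180°, θ1=180°, e=2)
step 3 (extend(-1)): joint angles (θ0=180°, θ1=180°, e=1)
step 4 (rotate(1, 90)): joint angles (θ0=180°, θ1=270°, e=1)
shorter routes all fall short; 4 is best.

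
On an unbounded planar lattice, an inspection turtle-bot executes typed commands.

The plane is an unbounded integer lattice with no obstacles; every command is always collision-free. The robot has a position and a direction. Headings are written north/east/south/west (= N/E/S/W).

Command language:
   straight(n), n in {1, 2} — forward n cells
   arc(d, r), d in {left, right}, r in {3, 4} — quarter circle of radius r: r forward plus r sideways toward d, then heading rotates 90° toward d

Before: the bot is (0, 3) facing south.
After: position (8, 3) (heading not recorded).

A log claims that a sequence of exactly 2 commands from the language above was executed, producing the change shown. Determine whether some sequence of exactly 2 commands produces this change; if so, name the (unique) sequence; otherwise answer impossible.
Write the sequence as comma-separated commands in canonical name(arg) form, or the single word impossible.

t0: (0, 3) facing south
1. arc(left, 4) → (4, -1) facing east
2. arc(left, 4) → (8, 3) facing north
uniquely the one of 36 2-step routes that fits.

arc(left, 4), arc(left, 4)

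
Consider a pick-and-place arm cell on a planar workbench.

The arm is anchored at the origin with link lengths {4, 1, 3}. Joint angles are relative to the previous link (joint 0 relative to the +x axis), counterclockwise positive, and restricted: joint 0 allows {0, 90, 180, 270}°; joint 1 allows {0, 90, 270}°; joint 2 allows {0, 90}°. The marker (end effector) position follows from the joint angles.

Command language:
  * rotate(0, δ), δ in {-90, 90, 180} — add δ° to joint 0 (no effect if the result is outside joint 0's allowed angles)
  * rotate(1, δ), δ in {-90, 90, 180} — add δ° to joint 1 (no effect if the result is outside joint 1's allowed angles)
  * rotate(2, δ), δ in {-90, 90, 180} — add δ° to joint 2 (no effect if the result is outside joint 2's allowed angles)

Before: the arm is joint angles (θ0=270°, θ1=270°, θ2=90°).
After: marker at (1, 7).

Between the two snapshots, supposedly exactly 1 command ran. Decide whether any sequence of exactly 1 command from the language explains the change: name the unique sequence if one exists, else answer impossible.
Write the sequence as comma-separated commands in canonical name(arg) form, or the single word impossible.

start: joint angles (θ0=270°, θ1=270°, θ2=90°)
t=1 rotate(0, 180) ⇒ joint angles (θ0=90°, θ1=270°, θ2=90°)
all 9 alternatives checked — unique.

rotate(0, 180)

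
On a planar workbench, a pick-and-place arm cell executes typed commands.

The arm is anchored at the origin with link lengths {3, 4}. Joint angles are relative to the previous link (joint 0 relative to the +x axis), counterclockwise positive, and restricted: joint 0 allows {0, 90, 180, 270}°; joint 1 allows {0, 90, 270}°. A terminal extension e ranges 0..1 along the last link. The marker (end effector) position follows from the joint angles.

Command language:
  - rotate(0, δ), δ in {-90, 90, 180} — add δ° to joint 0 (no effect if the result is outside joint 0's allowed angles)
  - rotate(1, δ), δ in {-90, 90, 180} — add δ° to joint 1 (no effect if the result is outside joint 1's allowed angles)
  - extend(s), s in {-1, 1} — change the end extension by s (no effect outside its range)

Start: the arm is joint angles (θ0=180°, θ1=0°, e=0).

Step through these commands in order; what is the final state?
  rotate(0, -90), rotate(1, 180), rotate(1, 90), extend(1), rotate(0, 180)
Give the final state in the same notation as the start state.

start: joint angles (θ0=180°, θ1=0°, e=0)
[1] after rotate(0, -90): joint angles (θ0=90°, θ1=0°, e=0)
[2] after rotate(1, 180): joint angles (θ0=90°, θ1=0°, e=0)
[3] after rotate(1, 90): joint angles (θ0=90°, θ1=90°, e=0)
[4] after extend(1): joint angles (θ0=90°, θ1=90°, e=1)
[5] after rotate(0, 180): joint angles (θ0=270°, θ1=90°, e=1)

joint angles (θ0=270°, θ1=90°, e=1)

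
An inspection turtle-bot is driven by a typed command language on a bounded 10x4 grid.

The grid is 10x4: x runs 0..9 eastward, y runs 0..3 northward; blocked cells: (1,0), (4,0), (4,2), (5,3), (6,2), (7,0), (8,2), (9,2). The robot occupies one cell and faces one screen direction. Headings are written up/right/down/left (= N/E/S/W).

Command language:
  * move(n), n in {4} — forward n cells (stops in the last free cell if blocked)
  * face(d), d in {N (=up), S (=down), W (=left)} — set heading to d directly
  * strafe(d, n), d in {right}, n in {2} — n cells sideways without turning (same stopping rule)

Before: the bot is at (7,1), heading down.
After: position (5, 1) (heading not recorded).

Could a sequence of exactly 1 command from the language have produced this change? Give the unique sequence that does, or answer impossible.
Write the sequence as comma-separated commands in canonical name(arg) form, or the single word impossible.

strafe(right, 2)

from: at (7,1), heading down
1. strafe(right, 2) → at (5,1), heading down
all 5 alternatives checked — unique.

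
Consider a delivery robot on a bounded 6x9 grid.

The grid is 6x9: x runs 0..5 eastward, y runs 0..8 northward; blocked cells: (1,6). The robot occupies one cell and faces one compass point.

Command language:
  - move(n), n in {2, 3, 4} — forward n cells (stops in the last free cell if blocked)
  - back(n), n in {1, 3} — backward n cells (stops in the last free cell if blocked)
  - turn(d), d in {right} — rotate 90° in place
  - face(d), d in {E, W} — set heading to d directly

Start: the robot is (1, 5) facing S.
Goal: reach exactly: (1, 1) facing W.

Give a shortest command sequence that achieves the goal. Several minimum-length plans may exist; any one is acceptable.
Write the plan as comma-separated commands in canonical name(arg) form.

move(4), turn(right)

start: (1, 5) facing S
1. move(4) → (1, 1) facing S
2. turn(right) → (1, 1) facing W
nothing shorter than 2 reaches the goal.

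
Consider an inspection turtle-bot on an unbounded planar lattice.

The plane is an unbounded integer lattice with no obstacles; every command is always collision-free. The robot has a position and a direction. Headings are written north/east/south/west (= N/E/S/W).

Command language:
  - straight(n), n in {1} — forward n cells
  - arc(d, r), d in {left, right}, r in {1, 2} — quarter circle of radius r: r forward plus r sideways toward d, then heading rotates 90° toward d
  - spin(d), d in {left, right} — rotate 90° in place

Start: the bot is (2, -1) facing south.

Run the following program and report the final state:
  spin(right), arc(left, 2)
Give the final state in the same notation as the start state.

(0, -3) facing south

from: (2, -1) facing south
t=1 spin(right) ⇒ (2, -1) facing west
t=2 arc(left, 2) ⇒ (0, -3) facing south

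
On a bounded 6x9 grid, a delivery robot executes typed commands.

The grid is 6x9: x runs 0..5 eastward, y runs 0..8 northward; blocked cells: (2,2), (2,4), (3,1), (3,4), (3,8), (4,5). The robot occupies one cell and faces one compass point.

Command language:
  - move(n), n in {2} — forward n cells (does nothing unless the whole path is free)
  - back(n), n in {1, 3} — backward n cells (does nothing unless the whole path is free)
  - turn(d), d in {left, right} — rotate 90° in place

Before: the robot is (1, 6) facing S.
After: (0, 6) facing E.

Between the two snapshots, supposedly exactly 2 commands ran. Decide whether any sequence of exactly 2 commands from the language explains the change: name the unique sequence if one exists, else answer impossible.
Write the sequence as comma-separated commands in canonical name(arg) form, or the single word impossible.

turn(left), back(1)

key: order matters: swapping turn(left) and back(1) lands elsewhere
t0: (1, 6) facing S
[1] after turn(left): (1, 6) facing E
[2] after back(1): (0, 6) facing E
no rival 2-sequence matches.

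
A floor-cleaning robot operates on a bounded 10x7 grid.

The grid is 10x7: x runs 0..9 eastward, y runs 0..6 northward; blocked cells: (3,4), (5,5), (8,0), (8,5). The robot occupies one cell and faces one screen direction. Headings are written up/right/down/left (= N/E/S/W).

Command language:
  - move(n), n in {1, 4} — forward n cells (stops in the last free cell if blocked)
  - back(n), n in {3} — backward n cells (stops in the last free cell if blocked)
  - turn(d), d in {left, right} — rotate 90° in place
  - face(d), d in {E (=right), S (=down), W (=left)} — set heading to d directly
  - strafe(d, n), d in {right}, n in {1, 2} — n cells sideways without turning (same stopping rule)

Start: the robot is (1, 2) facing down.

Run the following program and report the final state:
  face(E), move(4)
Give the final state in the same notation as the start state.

begin: (1, 2) facing down
1. face(E) → (1, 2) facing right
2. move(4) → (5, 2) facing right

(5, 2) facing right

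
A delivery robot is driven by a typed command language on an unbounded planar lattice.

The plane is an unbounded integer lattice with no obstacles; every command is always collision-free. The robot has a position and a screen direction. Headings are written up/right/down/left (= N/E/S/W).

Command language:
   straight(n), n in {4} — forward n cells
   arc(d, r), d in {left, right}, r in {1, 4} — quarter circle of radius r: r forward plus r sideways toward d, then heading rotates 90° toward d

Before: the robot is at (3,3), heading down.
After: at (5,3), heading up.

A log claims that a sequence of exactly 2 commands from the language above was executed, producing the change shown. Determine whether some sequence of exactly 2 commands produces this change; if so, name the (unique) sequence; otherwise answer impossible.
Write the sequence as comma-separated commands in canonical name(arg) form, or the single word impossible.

key: position moved to (5,3) AND the heading swung to N — translation plus rotation needed
begin: at (3,3), heading down
step 1 (arc(left, 1)): at (4,2), heading right
step 2 (arc(left, 1)): at (5,3), heading up
uniquely the one of 25 2-step routes that fits.

arc(left, 1), arc(left, 1)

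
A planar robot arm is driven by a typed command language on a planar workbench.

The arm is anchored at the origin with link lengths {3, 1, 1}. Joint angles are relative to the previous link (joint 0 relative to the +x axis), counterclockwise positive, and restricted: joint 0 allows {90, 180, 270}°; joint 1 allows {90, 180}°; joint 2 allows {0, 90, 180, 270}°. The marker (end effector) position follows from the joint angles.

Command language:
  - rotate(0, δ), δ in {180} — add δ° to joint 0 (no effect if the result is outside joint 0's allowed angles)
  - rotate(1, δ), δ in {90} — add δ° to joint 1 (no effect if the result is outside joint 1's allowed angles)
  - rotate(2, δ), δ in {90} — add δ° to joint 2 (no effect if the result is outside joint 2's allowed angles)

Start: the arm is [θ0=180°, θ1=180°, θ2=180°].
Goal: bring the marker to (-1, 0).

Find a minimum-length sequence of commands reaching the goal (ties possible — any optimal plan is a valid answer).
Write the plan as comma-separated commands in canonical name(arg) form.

rotate(2, 90), rotate(2, 90)

from: [θ0=180°, θ1=180°, θ2=180°]
1. rotate(2, 90) → [θ0=180°, θ1=180°, θ2=270°]
2. rotate(2, 90) → [θ0=180°, θ1=180°, θ2=0°]
no 1-step plan works, so 2 is optimal.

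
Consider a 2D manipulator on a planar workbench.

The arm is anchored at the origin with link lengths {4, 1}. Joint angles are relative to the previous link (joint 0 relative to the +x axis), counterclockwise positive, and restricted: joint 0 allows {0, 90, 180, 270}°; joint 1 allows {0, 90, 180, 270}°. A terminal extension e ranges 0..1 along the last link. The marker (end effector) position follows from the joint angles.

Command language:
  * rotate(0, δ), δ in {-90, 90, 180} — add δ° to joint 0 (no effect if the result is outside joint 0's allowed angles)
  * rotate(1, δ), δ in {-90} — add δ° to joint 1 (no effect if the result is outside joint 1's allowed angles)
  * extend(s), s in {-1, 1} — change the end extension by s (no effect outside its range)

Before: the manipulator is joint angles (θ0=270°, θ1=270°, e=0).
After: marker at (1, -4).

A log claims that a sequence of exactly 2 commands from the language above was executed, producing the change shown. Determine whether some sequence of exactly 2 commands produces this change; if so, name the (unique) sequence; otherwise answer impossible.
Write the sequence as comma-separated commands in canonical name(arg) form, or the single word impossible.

start: joint angles (θ0=270°, θ1=270°, e=0)
step 1 (rotate(1, -90)): joint angles (θ0=270°, θ1=180°, e=0)
step 2 (rotate(1, -90)): joint angles (θ0=270°, θ1=90°, e=0)
uniquely the one of 36 2-step routes that fits.

rotate(1, -90), rotate(1, -90)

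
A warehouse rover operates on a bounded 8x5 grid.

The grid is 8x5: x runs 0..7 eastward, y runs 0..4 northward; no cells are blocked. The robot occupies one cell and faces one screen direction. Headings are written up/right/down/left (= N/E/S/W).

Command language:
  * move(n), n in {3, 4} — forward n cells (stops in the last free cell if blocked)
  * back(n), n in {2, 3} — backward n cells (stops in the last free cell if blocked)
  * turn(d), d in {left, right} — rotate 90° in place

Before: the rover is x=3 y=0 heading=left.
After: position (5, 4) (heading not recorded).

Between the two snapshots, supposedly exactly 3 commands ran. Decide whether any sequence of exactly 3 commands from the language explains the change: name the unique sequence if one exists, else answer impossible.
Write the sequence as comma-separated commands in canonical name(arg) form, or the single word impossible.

key: order matters: swapping back(2) and move(4) lands elsewhere
begin: x=3 y=0 heading=left
step 1 (back(2)): x=5 y=0 heading=left
step 2 (turn(right)): x=5 y=0 heading=up
step 3 (move(4)): x=5 y=4 heading=up
uniquely the one of 216 3-step routes that fits.

back(2), turn(right), move(4)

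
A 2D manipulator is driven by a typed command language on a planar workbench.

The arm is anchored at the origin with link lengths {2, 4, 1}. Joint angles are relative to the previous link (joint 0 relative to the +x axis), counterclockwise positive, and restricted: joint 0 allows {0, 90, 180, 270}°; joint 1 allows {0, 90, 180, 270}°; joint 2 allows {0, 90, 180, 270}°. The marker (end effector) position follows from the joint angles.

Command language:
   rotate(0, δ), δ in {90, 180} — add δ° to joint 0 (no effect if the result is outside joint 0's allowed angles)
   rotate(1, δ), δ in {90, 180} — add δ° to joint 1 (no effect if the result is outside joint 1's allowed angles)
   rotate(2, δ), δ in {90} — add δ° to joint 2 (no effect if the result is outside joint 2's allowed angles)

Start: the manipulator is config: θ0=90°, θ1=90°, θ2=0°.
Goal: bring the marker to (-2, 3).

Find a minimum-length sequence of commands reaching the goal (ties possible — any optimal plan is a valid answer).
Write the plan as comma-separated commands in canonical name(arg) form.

rotate(0, 90), rotate(1, 180), rotate(2, 90), rotate(2, 90)

start: config: θ0=90°, θ1=90°, θ2=0°
[1] after rotate(0, 90): config: θ0=180°, θ1=90°, θ2=0°
[2] after rotate(1, 180): config: θ0=180°, θ1=270°, θ2=0°
[3] after rotate(2, 90): config: θ0=180°, θ1=270°, θ2=90°
[4] after rotate(2, 90): config: θ0=180°, θ1=270°, θ2=180°
no 3-step plan works, so 4 is optimal.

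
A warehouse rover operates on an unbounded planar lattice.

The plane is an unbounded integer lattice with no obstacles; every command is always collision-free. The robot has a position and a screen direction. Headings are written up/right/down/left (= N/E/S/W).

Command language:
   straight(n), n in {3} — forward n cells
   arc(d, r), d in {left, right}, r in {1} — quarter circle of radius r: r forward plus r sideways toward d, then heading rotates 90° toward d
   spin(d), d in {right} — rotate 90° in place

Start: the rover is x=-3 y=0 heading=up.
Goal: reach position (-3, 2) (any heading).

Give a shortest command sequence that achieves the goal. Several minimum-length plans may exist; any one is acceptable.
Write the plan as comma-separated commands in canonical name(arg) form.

arc(left, 1), spin(right), arc(right, 1)

initial: x=-3 y=0 heading=up
t=1 arc(left, 1) ⇒ x=-4 y=1 heading=left
t=2 spin(right) ⇒ x=-4 y=1 heading=up
t=3 arc(right, 1) ⇒ x=-3 y=2 heading=right
nothing shorter than 3 reaches the goal.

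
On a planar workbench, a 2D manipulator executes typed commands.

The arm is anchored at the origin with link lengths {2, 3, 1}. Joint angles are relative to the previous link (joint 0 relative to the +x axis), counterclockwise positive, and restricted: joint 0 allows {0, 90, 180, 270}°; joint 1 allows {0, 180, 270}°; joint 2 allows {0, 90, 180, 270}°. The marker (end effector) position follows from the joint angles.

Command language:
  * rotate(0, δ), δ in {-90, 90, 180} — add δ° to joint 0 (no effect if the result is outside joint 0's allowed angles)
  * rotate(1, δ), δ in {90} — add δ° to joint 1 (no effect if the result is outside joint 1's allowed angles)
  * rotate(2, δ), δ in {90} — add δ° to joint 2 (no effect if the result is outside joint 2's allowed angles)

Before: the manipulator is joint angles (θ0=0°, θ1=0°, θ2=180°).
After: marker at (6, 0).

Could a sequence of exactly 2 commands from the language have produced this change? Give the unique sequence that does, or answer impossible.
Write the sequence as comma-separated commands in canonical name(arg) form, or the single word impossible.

rotate(2, 90), rotate(2, 90)

t0: joint angles (θ0=0°, θ1=0°, θ2=180°)
[1] after rotate(2, 90): joint angles (θ0=0°, θ1=0°, θ2=270°)
[2] after rotate(2, 90): joint angles (θ0=0°, θ1=0°, θ2=0°)
uniquely the one of 25 2-step routes that fits.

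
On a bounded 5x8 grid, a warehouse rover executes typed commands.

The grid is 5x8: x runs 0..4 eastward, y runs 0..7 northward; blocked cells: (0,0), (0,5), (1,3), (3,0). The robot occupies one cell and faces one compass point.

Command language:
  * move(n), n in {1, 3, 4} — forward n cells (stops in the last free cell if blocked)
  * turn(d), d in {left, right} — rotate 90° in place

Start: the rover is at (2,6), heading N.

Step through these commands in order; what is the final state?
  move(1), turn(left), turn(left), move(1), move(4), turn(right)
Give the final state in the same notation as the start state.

at (2,2), heading W

begin: at (2,6), heading N
1. move(1) → at (2,7), heading N
2. turn(left) → at (2,7), heading W
3. turn(left) → at (2,7), heading S
4. move(1) → at (2,6), heading S
5. move(4) → at (2,2), heading S
6. turn(right) → at (2,2), heading W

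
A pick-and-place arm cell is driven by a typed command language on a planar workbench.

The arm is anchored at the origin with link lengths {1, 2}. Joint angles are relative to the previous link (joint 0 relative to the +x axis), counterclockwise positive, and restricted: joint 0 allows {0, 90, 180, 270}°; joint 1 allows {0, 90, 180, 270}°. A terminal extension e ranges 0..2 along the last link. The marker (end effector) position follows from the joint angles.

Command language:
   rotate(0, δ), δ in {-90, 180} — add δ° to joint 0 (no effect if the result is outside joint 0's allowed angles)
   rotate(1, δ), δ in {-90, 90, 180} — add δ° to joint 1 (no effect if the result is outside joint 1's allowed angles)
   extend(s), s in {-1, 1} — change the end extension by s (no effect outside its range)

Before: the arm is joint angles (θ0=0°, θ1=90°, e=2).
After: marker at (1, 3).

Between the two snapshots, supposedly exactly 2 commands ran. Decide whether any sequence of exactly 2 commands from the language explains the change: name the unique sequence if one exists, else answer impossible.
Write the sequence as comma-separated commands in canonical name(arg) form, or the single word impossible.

extend(1), extend(-1)

key: order matters: swapping extend(1) and extend(-1) lands elsewhere
start: joint angles (θ0=0°, θ1=90°, e=2)
1. extend(1) → joint angles (θ0=0°, θ1=90°, e=2)
2. extend(-1) → joint angles (θ0=0°, θ1=90°, e=1)
no rival 2-sequence matches.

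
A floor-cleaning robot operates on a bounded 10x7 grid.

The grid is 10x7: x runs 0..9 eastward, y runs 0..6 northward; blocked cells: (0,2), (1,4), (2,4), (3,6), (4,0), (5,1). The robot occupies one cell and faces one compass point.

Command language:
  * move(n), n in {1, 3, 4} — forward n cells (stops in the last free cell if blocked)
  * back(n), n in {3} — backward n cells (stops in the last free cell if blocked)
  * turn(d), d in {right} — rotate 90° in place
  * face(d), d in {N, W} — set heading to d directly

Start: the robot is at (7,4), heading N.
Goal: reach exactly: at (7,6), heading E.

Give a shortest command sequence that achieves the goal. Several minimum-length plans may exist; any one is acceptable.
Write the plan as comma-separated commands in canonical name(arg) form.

start: at (7,4), heading N
t=1 move(4) ⇒ at (7,6), heading N
t=2 turn(right) ⇒ at (7,6), heading E
nothing shorter than 2 reaches the goal.

move(4), turn(right)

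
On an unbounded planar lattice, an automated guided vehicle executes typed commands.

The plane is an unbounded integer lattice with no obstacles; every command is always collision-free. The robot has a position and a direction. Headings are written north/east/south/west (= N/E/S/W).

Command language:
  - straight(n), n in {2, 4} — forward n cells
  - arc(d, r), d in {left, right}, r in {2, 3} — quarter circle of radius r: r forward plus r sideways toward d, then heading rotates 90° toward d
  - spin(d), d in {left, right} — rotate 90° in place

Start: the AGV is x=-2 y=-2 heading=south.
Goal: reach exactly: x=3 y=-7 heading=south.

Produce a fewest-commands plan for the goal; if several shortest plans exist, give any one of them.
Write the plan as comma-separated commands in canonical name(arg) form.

initial: x=-2 y=-2 heading=south
1. arc(left, 2) → x=0 y=-4 heading=east
2. arc(right, 3) → x=3 y=-7 heading=south
nothing shorter than 2 reaches the goal.

arc(left, 2), arc(right, 3)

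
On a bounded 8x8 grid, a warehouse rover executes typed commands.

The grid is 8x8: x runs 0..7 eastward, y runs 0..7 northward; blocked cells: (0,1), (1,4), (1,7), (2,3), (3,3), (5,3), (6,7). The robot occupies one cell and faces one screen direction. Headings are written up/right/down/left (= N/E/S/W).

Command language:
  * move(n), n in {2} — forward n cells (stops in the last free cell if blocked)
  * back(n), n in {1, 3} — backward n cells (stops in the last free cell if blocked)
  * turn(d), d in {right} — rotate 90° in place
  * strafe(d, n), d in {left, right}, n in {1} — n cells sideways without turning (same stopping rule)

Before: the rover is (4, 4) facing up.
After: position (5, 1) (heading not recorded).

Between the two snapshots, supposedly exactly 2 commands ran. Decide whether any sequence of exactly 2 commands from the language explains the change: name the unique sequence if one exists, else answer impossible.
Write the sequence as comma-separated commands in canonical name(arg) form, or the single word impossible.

key: order matters: swapping back(3) and strafe(right, 1) lands elsewhere
t0: (4, 4) facing up
t=1 back(3) ⇒ (4, 1) facing up
t=2 strafe(right, 1) ⇒ (5, 1) facing up
no other 2-command option fits: unique.

back(3), strafe(right, 1)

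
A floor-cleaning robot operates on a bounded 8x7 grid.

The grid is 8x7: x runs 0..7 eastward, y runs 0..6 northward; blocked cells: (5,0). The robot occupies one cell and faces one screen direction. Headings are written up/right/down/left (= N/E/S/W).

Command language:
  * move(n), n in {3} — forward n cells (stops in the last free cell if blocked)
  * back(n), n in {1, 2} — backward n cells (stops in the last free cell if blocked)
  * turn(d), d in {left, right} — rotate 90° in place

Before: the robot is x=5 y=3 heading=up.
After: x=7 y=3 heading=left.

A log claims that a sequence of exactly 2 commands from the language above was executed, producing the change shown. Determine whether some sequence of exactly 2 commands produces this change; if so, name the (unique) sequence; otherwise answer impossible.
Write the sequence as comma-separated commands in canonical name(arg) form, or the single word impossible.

turn(left), back(2)

key: order matters: swapping turn(left) and back(2) lands elsewhere
start: x=5 y=3 heading=up
t=1 turn(left) ⇒ x=5 y=3 heading=left
t=2 back(2) ⇒ x=7 y=3 heading=left
no rival 2-sequence matches.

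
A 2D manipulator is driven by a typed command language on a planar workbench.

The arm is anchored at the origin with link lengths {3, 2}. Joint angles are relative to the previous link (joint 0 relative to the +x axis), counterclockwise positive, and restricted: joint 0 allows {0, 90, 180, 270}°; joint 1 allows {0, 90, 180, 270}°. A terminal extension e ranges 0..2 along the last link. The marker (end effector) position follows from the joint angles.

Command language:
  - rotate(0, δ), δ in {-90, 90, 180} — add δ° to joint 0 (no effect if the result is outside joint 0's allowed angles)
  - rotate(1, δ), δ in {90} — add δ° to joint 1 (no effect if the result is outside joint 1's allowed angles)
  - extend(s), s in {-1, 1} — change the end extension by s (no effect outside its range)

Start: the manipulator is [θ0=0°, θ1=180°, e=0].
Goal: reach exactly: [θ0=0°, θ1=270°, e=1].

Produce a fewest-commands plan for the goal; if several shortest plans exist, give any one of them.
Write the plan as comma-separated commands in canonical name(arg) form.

begin: [θ0=0°, θ1=180°, e=0]
[1] after rotate(1, 90): [θ0=0°, θ1=270°, e=0]
[2] after extend(1): [θ0=0°, θ1=270°, e=1]
shorter routes all fall short; 2 is best.

rotate(1, 90), extend(1)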